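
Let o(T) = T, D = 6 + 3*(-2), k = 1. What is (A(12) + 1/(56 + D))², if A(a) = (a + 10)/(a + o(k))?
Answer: 1550025/529984 ≈ 2.9247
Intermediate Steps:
D = 0 (D = 6 - 6 = 0)
A(a) = (10 + a)/(1 + a) (A(a) = (a + 10)/(a + 1) = (10 + a)/(1 + a))
(A(12) + 1/(56 + D))² = ((10 + 12)/(1 + 12) + 1/(56 + 0))² = (22/13 + 1/56)² = (1245/728)² = 1550025/529984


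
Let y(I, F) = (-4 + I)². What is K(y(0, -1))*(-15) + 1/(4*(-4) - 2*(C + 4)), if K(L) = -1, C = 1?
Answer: 389/26 ≈ 14.962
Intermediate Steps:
K(y(0, -1))*(-15) + 1/(4*(-4) - 2*(C + 4)) = -1*(-15) + 1/(4*(-4) - 2*(1 + 4)) = 15 + 1/(-16 - 2*5) = 15 + 1/(-16 - 10) = 15 + 1/(-26) = 15 - 1/26 = 389/26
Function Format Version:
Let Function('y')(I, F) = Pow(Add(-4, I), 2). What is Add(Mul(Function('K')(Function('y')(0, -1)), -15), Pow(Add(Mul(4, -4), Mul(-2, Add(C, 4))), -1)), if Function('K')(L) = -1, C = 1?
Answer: Rational(389, 26) ≈ 14.962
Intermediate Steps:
Add(Mul(Function('K')(Function('y')(0, -1)), -15), Pow(Add(Mul(4, -4), Mul(-2, Add(C, 4))), -1)) = Add(Mul(-1, -15), Pow(Add(Mul(4, -4), Mul(-2, Add(1, 4))), -1)) = Add(15, Pow(Add(-16, Mul(-2, 5)), -1)) = Add(15, Pow(Add(-16, -10), -1)) = Add(15, Pow(-26, -1)) = Add(15, Rational(-1, 26)) = Rational(389, 26)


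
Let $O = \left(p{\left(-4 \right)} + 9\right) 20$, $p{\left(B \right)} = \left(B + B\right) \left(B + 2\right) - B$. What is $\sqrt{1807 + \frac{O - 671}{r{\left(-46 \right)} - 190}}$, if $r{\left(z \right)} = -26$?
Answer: $\frac{\sqrt{2342418}}{36} \approx 42.514$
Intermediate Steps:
$p{\left(B \right)} = - B + 2 B \left(2 + B\right)$ ($p{\left(B \right)} = 2 B \left(2 + B\right) - B = - B + 2 B \left(2 + B\right)$)
$O = 580$ ($O = \left(- 4 \left(3 + 2 \left(-4\right)\right) + 9\right) 20 = \left(- 4 \left(3 - 8\right) + 9\right) 20 = \left(\left(-4\right) \left(-5\right) + 9\right) 20 = \left(20 + 9\right) 20 = 29 \cdot 20 = 580$)
$\sqrt{1807 + \frac{O - 671}{r{\left(-46 \right)} - 190}} = \sqrt{1807 + \frac{580 - 671}{-26 - 190}} = \sqrt{1807 - \frac{91}{-216}} = \sqrt{1807 - - \frac{91}{216}} = \sqrt{1807 + \frac{91}{216}} = \sqrt{\frac{390403}{216}} = \frac{\sqrt{2342418}}{36}$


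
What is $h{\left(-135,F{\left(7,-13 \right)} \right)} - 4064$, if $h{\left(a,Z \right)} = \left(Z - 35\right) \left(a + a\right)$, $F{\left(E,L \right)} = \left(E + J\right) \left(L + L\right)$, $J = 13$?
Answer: $145786$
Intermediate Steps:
$F{\left(E,L \right)} = 2 L \left(13 + E\right)$ ($F{\left(E,L \right)} = \left(E + 13\right) \left(L + L\right) = \left(13 + E\right) 2 L = 2 L \left(13 + E\right)$)
$h{\left(a,Z \right)} = 2 a \left(-35 + Z\right)$ ($h{\left(a,Z \right)} = \left(-35 + Z\right) 2 a = 2 a \left(-35 + Z\right)$)
$h{\left(-135,F{\left(7,-13 \right)} \right)} - 4064 = 2 \left(-135\right) \left(-35 + 2 \left(-13\right) \left(13 + 7\right)\right) - 4064 = 2 \left(-135\right) \left(-35 + 2 \left(-13\right) 20\right) - 4064 = 2 \left(-135\right) \left(-35 - 520\right) - 4064 = 2 \left(-135\right) \left(-555\right) - 4064 = 149850 - 4064 = 145786$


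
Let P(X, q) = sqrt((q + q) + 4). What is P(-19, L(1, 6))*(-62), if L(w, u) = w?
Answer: -62*sqrt(6) ≈ -151.87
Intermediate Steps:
P(X, q) = sqrt(4 + 2*q) (P(X, q) = sqrt(2*q + 4) = sqrt(4 + 2*q))
P(-19, L(1, 6))*(-62) = sqrt(4 + 2*1)*(-62) = sqrt(4 + 2)*(-62) = sqrt(6)*(-62) = -62*sqrt(6)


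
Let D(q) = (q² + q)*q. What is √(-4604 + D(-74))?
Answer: 72*I*√78 ≈ 635.89*I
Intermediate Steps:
D(q) = q*(q + q²) (D(q) = (q + q²)*q = q*(q + q²))
√(-4604 + D(-74)) = √(-4604 + (-74)²*(1 - 74)) = √(-4604 + 5476*(-73)) = √(-4604 - 399748) = √(-404352) = 72*I*√78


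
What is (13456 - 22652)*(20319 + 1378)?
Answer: -199525612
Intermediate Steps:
(13456 - 22652)*(20319 + 1378) = -9196*21697 = -199525612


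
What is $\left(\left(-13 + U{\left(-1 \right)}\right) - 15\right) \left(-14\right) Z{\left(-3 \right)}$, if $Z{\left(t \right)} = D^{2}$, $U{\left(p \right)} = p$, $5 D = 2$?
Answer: $\frac{1624}{25} \approx 64.96$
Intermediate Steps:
$D = \frac{2}{5}$ ($D = \frac{1}{5} \cdot 2 = \frac{2}{5} \approx 0.4$)
$Z{\left(t \right)} = \frac{4}{25}$ ($Z{\left(t \right)} = \left(\frac{2}{5}\right)^{2} = \frac{4}{25}$)
$\left(\left(-13 + U{\left(-1 \right)}\right) - 15\right) \left(-14\right) Z{\left(-3 \right)} = \left(\left(-13 - 1\right) - 15\right) \left(-14\right) \frac{4}{25} = \left(-14 - 15\right) \left(-14\right) \frac{4}{25} = \left(-29\right) \left(-14\right) \frac{4}{25} = 406 \cdot \frac{4}{25} = \frac{1624}{25}$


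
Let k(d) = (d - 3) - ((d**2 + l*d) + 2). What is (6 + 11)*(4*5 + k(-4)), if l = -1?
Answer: -153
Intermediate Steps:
k(d) = -5 - d**2 + 2*d (k(d) = (d - 3) - ((d**2 - d) + 2) = (-3 + d) - (2 + d**2 - d) = (-3 + d) + (-2 + d - d**2) = -5 - d**2 + 2*d)
(6 + 11)*(4*5 + k(-4)) = (6 + 11)*(4*5 + (-5 - 1*(-4)**2 + 2*(-4))) = 17*(20 + (-5 - 1*16 - 8)) = 17*(20 + (-5 - 16 - 8)) = 17*(20 - 29) = 17*(-9) = -153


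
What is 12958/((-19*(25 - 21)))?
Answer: -341/2 ≈ -170.50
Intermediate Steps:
12958/((-19*(25 - 21))) = 12958/((-19*4)) = 12958/(-76) = 12958*(-1/76) = -341/2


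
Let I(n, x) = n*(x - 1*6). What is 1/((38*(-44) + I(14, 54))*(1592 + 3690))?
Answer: -1/5282000 ≈ -1.8932e-7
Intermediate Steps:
I(n, x) = n*(-6 + x) (I(n, x) = n*(x - 6) = n*(-6 + x))
1/((38*(-44) + I(14, 54))*(1592 + 3690)) = 1/((38*(-44) + 14*(-6 + 54))*(1592 + 3690)) = 1/((-1672 + 14*48)*5282) = 1/((-1672 + 672)*5282) = 1/(-1000*5282) = 1/(-5282000) = -1/5282000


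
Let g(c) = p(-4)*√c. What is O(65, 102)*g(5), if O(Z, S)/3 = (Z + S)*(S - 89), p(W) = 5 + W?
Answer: 6513*√5 ≈ 14564.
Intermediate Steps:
g(c) = √c (g(c) = (5 - 4)*√c = 1*√c = √c)
O(Z, S) = 3*(-89 + S)*(S + Z) (O(Z, S) = 3*((Z + S)*(S - 89)) = 3*((S + Z)*(-89 + S)) = 3*((-89 + S)*(S + Z)) = 3*(-89 + S)*(S + Z))
O(65, 102)*g(5) = (-267*102 - 267*65 + 3*102² + 3*102*65)*√5 = (-27234 - 17355 + 3*10404 + 19890)*√5 = (-27234 - 17355 + 31212 + 19890)*√5 = 6513*√5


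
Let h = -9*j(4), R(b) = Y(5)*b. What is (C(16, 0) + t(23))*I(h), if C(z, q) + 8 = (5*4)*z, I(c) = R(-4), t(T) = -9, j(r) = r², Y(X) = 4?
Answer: -4848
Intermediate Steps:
R(b) = 4*b
h = -144 (h = -9*4² = -9*16 = -144)
I(c) = -16 (I(c) = 4*(-4) = -16)
C(z, q) = -8 + 20*z (C(z, q) = -8 + (5*4)*z = -8 + 20*z)
(C(16, 0) + t(23))*I(h) = ((-8 + 20*16) - 9)*(-16) = ((-8 + 320) - 9)*(-16) = (312 - 9)*(-16) = 303*(-16) = -4848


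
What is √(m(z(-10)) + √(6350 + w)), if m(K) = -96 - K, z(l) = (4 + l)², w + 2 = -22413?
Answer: √(-132 + 3*I*√1785) ≈ 5.0498 + 12.55*I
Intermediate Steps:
w = -22415 (w = -2 - 22413 = -22415)
√(m(z(-10)) + √(6350 + w)) = √((-96 - (4 - 10)²) + √(6350 - 22415)) = √((-96 - 1*(-6)²) + √(-16065)) = √((-96 - 1*36) + 3*I*√1785) = √((-96 - 36) + 3*I*√1785) = √(-132 + 3*I*√1785)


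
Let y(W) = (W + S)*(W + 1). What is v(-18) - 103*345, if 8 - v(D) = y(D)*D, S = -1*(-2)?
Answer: -30631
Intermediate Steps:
S = 2
y(W) = (1 + W)*(2 + W) (y(W) = (W + 2)*(W + 1) = (2 + W)*(1 + W) = (1 + W)*(2 + W))
v(D) = 8 - D*(2 + D**2 + 3*D) (v(D) = 8 - (2 + D**2 + 3*D)*D = 8 - D*(2 + D**2 + 3*D))
v(-18) - 103*345 = (8 - 1*(-18)*(2 + (-18)**2 + 3*(-18))) - 103*345 = (8 - 1*(-18)*(2 + 324 - 54)) - 35535 = (8 - 1*(-18)*272) - 35535 = (8 + 4896) - 35535 = 4904 - 35535 = -30631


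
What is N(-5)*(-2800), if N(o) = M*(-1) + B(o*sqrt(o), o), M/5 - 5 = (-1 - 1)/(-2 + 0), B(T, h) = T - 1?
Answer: 86800 + 14000*I*sqrt(5) ≈ 86800.0 + 31305.0*I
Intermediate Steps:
B(T, h) = -1 + T
M = 30 (M = 25 + 5*((-1 - 1)/(-2 + 0)) = 25 + 5*(-2/(-2)) = 25 + 5*(-2*(-1/2)) = 25 + 5*1 = 25 + 5 = 30)
N(o) = -31 + o**(3/2) (N(o) = 30*(-1) + (-1 + o*sqrt(o)) = -30 + (-1 + o**(3/2)) = -31 + o**(3/2))
N(-5)*(-2800) = (-31 + (-5)**(3/2))*(-2800) = (-31 - 5*I*sqrt(5))*(-2800) = 86800 + 14000*I*sqrt(5)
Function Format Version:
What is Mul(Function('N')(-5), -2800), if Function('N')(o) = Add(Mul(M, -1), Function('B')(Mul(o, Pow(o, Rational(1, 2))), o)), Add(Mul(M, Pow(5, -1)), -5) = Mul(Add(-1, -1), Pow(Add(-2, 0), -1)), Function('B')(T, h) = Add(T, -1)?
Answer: Add(86800, Mul(14000, I, Pow(5, Rational(1, 2)))) ≈ Add(86800., Mul(31305., I))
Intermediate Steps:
Function('B')(T, h) = Add(-1, T)
M = 30 (M = Add(25, Mul(5, Mul(Add(-1, -1), Pow(Add(-2, 0), -1)))) = Add(25, Mul(5, Mul(-2, Pow(-2, -1)))) = Add(25, Mul(5, Mul(-2, Rational(-1, 2)))) = Add(25, Mul(5, 1)) = Add(25, 5) = 30)
Function('N')(o) = Add(-31, Pow(o, Rational(3, 2))) (Function('N')(o) = Add(Mul(30, -1), Add(-1, Mul(o, Pow(o, Rational(1, 2))))) = Add(-30, Add(-1, Pow(o, Rational(3, 2)))) = Add(-31, Pow(o, Rational(3, 2))))
Mul(Function('N')(-5), -2800) = Mul(Add(-31, Pow(-5, Rational(3, 2))), -2800) = Mul(Add(-31, Mul(-5, I, Pow(5, Rational(1, 2)))), -2800) = Add(86800, Mul(14000, I, Pow(5, Rational(1, 2))))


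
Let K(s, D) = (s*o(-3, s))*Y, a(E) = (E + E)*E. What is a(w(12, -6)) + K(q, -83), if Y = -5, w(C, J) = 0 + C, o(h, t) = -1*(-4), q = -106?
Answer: 2408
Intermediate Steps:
o(h, t) = 4
w(C, J) = C
a(E) = 2*E² (a(E) = (2*E)*E = 2*E²)
K(s, D) = -20*s (K(s, D) = (s*4)*(-5) = (4*s)*(-5) = -20*s)
a(w(12, -6)) + K(q, -83) = 2*12² - 20*(-106) = 2*144 + 2120 = 288 + 2120 = 2408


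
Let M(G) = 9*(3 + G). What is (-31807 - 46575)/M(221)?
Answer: -39191/1008 ≈ -38.880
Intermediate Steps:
M(G) = 27 + 9*G
(-31807 - 46575)/M(221) = (-31807 - 46575)/(27 + 9*221) = -78382/(27 + 1989) = -78382/2016 = -78382*1/2016 = -39191/1008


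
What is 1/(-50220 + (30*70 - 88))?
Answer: -1/48208 ≈ -2.0743e-5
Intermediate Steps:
1/(-50220 + (30*70 - 88)) = 1/(-50220 + (2100 - 88)) = 1/(-50220 + 2012) = 1/(-48208) = -1/48208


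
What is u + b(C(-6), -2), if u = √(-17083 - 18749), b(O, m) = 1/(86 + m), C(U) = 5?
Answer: 1/84 + 2*I*√8958 ≈ 0.011905 + 189.29*I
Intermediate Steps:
u = 2*I*√8958 (u = √(-35832) = 2*I*√8958 ≈ 189.29*I)
u + b(C(-6), -2) = 2*I*√8958 + 1/(86 - 2) = 2*I*√8958 + 1/84 = 1/84 + 2*I*√8958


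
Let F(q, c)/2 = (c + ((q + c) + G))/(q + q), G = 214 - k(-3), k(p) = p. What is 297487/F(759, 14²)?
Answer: 75264211/456 ≈ 1.6505e+5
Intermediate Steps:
G = 217 (G = 214 - 1*(-3) = 214 + 3 = 217)
F(q, c) = (217 + q + 2*c)/q (F(q, c) = 2*((c + ((q + c) + 217))/(q + q)) = 2*((c + ((c + q) + 217))/((2*q))) = 2*((c + (217 + c + q))*(1/(2*q))) = 2*((217 + q + 2*c)*(1/(2*q))) = 2*((217 + q + 2*c)/(2*q)) = (217 + q + 2*c)/q)
297487/F(759, 14²) = 297487/(((217 + 759 + 2*14²)/759)) = 297487/(((217 + 759 + 2*196)/759)) = 297487/(((217 + 759 + 392)/759)) = 297487/(((1/759)*1368)) = 297487/(456/253) = 297487*(253/456) = 75264211/456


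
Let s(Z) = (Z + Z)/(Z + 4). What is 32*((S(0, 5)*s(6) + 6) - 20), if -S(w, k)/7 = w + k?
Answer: -1792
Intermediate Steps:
S(w, k) = -7*k - 7*w (S(w, k) = -7*(w + k) = -7*(k + w) = -7*k - 7*w)
s(Z) = 2*Z/(4 + Z) (s(Z) = (2*Z)/(4 + Z) = 2*Z/(4 + Z))
32*((S(0, 5)*s(6) + 6) - 20) = 32*(((-7*5 - 7*0)*(2*6/(4 + 6)) + 6) - 20) = 32*(((-35 + 0)*(2*6/10) + 6) - 20) = 32*((-70*6/10 + 6) - 20) = 32*((-35*6/5 + 6) - 20) = 32*((-42 + 6) - 20) = 32*(-36 - 20) = 32*(-56) = -1792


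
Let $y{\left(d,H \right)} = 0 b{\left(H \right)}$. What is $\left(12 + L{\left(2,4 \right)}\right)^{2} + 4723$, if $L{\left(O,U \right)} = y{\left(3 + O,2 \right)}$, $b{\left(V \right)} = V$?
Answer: $4867$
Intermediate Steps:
$y{\left(d,H \right)} = 0$ ($y{\left(d,H \right)} = 0 H = 0$)
$L{\left(O,U \right)} = 0$
$\left(12 + L{\left(2,4 \right)}\right)^{2} + 4723 = \left(12 + 0\right)^{2} + 4723 = 12^{2} + 4723 = 144 + 4723 = 4867$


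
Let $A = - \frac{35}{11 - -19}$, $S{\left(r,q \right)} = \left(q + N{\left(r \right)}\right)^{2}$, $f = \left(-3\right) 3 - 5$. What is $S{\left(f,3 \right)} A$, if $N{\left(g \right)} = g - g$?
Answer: $- \frac{21}{2} \approx -10.5$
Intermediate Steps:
$N{\left(g \right)} = 0$
$f = -14$ ($f = -9 - 5 = -14$)
$S{\left(r,q \right)} = q^{2}$ ($S{\left(r,q \right)} = \left(q + 0\right)^{2} = q^{2}$)
$A = - \frac{7}{6}$ ($A = - \frac{35}{11 + 19} = - \frac{35}{30} = \left(-35\right) \frac{1}{30} = - \frac{7}{6} \approx -1.1667$)
$S{\left(f,3 \right)} A = 3^{2} \left(- \frac{7}{6}\right) = 9 \left(- \frac{7}{6}\right) = - \frac{21}{2}$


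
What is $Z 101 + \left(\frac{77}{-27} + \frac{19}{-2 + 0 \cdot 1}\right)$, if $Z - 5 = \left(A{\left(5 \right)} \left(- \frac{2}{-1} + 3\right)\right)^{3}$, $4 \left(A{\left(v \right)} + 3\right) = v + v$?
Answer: $- \frac{234463}{216} \approx -1085.5$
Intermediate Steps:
$A{\left(v \right)} = -3 + \frac{v}{2}$ ($A{\left(v \right)} = -3 + \frac{v + v}{4} = -3 + \frac{2 v}{4} = -3 + \frac{v}{2}$)
$Z = - \frac{85}{8}$ ($Z = 5 + \left(\left(-3 + \frac{1}{2} \cdot 5\right) \left(- \frac{2}{-1} + 3\right)\right)^{3} = 5 + \left(\left(-3 + \frac{5}{2}\right) \left(\left(-2\right) \left(-1\right) + 3\right)\right)^{3} = 5 + \left(- \frac{2 + 3}{2}\right)^{3} = 5 + \left(\left(- \frac{1}{2}\right) 5\right)^{3} = 5 + \left(- \frac{5}{2}\right)^{3} = 5 - \frac{125}{8} = - \frac{85}{8} \approx -10.625$)
$Z 101 + \left(\frac{77}{-27} + \frac{19}{-2 + 0 \cdot 1}\right) = \left(- \frac{85}{8}\right) 101 + \left(\frac{77}{-27} + \frac{19}{-2 + 0 \cdot 1}\right) = - \frac{8585}{8} + \left(77 \left(- \frac{1}{27}\right) + \frac{19}{-2 + 0}\right) = - \frac{8585}{8} + \left(- \frac{77}{27} + \frac{19}{-2}\right) = - \frac{8585}{8} + \left(- \frac{77}{27} + 19 \left(- \frac{1}{2}\right)\right) = - \frac{8585}{8} - \frac{667}{54} = - \frac{234463}{216}$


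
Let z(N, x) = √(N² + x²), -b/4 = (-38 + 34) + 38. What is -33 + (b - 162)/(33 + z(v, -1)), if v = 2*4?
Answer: -21813/512 + 149*√65/512 ≈ -40.257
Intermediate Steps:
b = -136 (b = -4*((-38 + 34) + 38) = -4*(-4 + 38) = -4*34 = -136)
v = 8
-33 + (b - 162)/(33 + z(v, -1)) = -33 + (-136 - 162)/(33 + √(8² + (-1)²)) = -33 - 298/(33 + √(64 + 1)) = -33 - 298/(33 + √65)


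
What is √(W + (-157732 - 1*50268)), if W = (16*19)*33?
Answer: 4*I*√12373 ≈ 444.94*I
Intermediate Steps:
W = 10032 (W = 304*33 = 10032)
√(W + (-157732 - 1*50268)) = √(10032 + (-157732 - 1*50268)) = √(10032 + (-157732 - 50268)) = √(10032 - 208000) = √(-197968) = 4*I*√12373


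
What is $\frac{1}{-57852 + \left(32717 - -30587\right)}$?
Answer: $\frac{1}{5452} \approx 0.00018342$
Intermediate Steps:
$\frac{1}{-57852 + \left(32717 - -30587\right)} = \frac{1}{-57852 + \left(32717 + 30587\right)} = \frac{1}{-57852 + 63304} = \frac{1}{5452}$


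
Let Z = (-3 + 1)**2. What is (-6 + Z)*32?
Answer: -64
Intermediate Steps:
Z = 4 (Z = (-2)**2 = 4)
(-6 + Z)*32 = (-6 + 4)*32 = -2*32 = -64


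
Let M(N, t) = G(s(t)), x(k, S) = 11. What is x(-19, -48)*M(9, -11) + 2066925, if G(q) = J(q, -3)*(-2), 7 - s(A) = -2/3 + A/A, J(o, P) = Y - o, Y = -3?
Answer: 6201413/3 ≈ 2.0671e+6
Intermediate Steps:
J(o, P) = -3 - o
s(A) = 20/3 (s(A) = 7 - (-2/3 + A/A) = 7 - (-2*⅓ + 1) = 7 - (-⅔ + 1) = 7 - 1*⅓ = 7 - ⅓ = 20/3)
G(q) = 6 + 2*q (G(q) = (-3 - q)*(-2) = 6 + 2*q)
M(N, t) = 58/3 (M(N, t) = 6 + 2*(20/3) = 6 + 40/3 = 58/3)
x(-19, -48)*M(9, -11) + 2066925 = 11*(58/3) + 2066925 = 638/3 + 2066925 = 6201413/3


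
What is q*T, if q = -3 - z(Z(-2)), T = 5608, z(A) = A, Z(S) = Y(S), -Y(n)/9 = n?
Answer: -117768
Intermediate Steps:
Y(n) = -9*n
Z(S) = -9*S
q = -21 (q = -3 - (-9)*(-2) = -3 - 1*18 = -3 - 18 = -21)
q*T = -21*5608 = -117768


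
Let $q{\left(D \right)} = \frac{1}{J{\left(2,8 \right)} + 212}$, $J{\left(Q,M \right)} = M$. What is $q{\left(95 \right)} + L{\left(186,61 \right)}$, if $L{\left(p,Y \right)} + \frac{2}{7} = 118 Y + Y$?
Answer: $\frac{11178427}{1540} \approx 7258.7$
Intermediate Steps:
$L{\left(p,Y \right)} = - \frac{2}{7} + 119 Y$ ($L{\left(p,Y \right)} = - \frac{2}{7} + \left(118 Y + Y\right) = - \frac{2}{7} + 119 Y$)
$q{\left(D \right)} = \frac{1}{220}$ ($q{\left(D \right)} = \frac{1}{8 + 212} = \frac{1}{220}$)
$q{\left(95 \right)} + L{\left(186,61 \right)} = \frac{1}{220} + \left(- \frac{2}{7} + 119 \cdot 61\right) = \frac{1}{220} + \left(- \frac{2}{7} + 7259\right) = \frac{1}{220} + \frac{50811}{7} = \frac{11178427}{1540}$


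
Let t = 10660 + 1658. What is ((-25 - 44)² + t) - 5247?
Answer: 11832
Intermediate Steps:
t = 12318
((-25 - 44)² + t) - 5247 = ((-25 - 44)² + 12318) - 5247 = ((-69)² + 12318) - 5247 = (4761 + 12318) - 5247 = 17079 - 5247 = 11832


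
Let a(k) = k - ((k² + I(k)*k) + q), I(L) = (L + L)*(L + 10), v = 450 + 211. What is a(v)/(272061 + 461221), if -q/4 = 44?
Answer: -26672003/33331 ≈ -800.22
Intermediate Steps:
q = -176 (q = -4*44 = -176)
v = 661
I(L) = 2*L*(10 + L) (I(L) = (2*L)*(10 + L) = 2*L*(10 + L))
a(k) = 176 + k - k² - 2*k²*(10 + k) (a(k) = k - ((k² + (2*k*(10 + k))*k) - 176) = k - ((k² + 2*k²*(10 + k)) - 176) = k - (-176 + k² + 2*k²*(10 + k)) = k + (176 - k² - 2*k²*(10 + k)) = 176 + k - k² - 2*k²*(10 + k))
a(v)/(272061 + 461221) = (176 + 661 - 21*661² - 2*661³)/(272061 + 461221) = (176 + 661 - 21*436921 - 2*288804781)/733282 = (176 + 661 - 9175341 - 577609562)*(1/733282) = -586784066*1/733282 = -26672003/33331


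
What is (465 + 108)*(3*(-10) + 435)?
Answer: 232065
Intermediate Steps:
(465 + 108)*(3*(-10) + 435) = 573*(-30 + 435) = 573*405 = 232065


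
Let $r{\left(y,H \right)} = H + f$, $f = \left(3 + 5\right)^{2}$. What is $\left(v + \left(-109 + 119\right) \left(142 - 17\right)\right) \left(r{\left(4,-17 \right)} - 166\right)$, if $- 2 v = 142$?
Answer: $-140301$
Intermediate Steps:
$v = -71$ ($v = \left(- \frac{1}{2}\right) 142 = -71$)
$f = 64$ ($f = 8^{2} = 64$)
$r{\left(y,H \right)} = 64 + H$ ($r{\left(y,H \right)} = H + 64 = 64 + H$)
$\left(v + \left(-109 + 119\right) \left(142 - 17\right)\right) \left(r{\left(4,-17 \right)} - 166\right) = \left(-71 + \left(-109 + 119\right) \left(142 - 17\right)\right) \left(\left(64 - 17\right) - 166\right) = \left(-71 + 10 \cdot 125\right) \left(47 - 166\right) = \left(-71 + 1250\right) \left(-119\right) = 1179 \left(-119\right) = -140301$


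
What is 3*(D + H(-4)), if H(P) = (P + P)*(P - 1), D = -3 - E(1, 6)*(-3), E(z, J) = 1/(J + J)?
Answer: 447/4 ≈ 111.75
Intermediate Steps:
E(z, J) = 1/(2*J)
D = -11/4 (D = -3 - (1/2)/6*(-3) = -3 - (1/2)*(1/6)*(-3) = -3 - (-3)/12 = -3 - 1*(-1/4) = -3 + 1/4 = -11/4 ≈ -2.7500)
H(P) = 2*P*(-1 + P) (H(P) = (2*P)*(-1 + P) = 2*P*(-1 + P))
3*(D + H(-4)) = 3*(-11/4 + 2*(-4)*(-1 - 4)) = 3*(-11/4 + 2*(-4)*(-5)) = 3*(-11/4 + 40) = 3*(149/4) = 447/4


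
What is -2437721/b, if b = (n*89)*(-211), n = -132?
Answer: -221611/225348 ≈ -0.98342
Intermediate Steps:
b = 2478828 (b = -132*89*(-211) = -11748*(-211) = 2478828)
-2437721/b = -2437721/2478828 = -2437721*1/2478828 = -221611/225348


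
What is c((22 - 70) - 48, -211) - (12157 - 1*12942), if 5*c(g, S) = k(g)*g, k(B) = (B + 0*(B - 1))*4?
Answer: 40789/5 ≈ 8157.8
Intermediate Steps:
k(B) = 4*B (k(B) = (B + 0*(-1 + B))*4 = (B + 0)*4 = B*4 = 4*B)
c(g, S) = 4*g**2/5 (c(g, S) = ((4*g)*g)/5 = (4*g**2)/5 = 4*g**2/5)
c((22 - 70) - 48, -211) - (12157 - 1*12942) = 4*((22 - 70) - 48)**2/5 - (12157 - 1*12942) = 4*(-48 - 48)**2/5 - (12157 - 12942) = (4/5)*(-96)**2 - 1*(-785) = (4/5)*9216 + 785 = 36864/5 + 785 = 40789/5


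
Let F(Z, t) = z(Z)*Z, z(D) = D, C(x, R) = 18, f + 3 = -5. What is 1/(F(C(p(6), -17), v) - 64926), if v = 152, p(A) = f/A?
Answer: -1/64602 ≈ -1.5479e-5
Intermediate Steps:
f = -8 (f = -3 - 5 = -8)
p(A) = -8/A
F(Z, t) = Z**2 (F(Z, t) = Z*Z = Z**2)
1/(F(C(p(6), -17), v) - 64926) = 1/(18**2 - 64926) = 1/(324 - 64926) = 1/(-64602) = -1/64602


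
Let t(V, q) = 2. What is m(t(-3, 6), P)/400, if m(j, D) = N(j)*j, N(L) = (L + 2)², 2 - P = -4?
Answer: 2/25 ≈ 0.080000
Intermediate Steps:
P = 6 (P = 2 - 1*(-4) = 2 + 4 = 6)
N(L) = (2 + L)²
m(j, D) = j*(2 + j)² (m(j, D) = (2 + j)²*j = j*(2 + j)²)
m(t(-3, 6), P)/400 = (2*(2 + 2)²)/400 = (2*4²)*(1/400) = (2*16)*(1/400) = 32*(1/400) = 2/25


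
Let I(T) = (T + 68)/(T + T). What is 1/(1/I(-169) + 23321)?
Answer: 101/2355759 ≈ 4.2874e-5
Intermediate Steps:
I(T) = (68 + T)/(2*T) (I(T) = (68 + T)/((2*T)) = (68 + T)*(1/(2*T)) = (68 + T)/(2*T))
1/(1/I(-169) + 23321) = 1/(1/((1/2)*(68 - 169)/(-169)) + 23321) = 1/(1/((1/2)*(-1/169)*(-101)) + 23321) = 1/(1/(101/338) + 23321) = 1/(338/101 + 23321) = 1/(2355759/101) = 101/2355759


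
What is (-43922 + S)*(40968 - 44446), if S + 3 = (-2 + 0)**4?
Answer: 152715502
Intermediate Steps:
S = 13 (S = -3 + (-2 + 0)**4 = -3 + (-2)**4 = -3 + 16 = 13)
(-43922 + S)*(40968 - 44446) = (-43922 + 13)*(40968 - 44446) = -43909*(-3478) = 152715502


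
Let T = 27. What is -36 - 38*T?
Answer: -1062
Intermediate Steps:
-36 - 38*T = -36 - 38*27 = -36 - 1026 = -1062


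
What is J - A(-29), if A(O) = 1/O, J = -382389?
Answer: -11089280/29 ≈ -3.8239e+5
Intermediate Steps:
J - A(-29) = -382389 - 1/(-29) = -382389 - 1*(-1/29) = -382389 + 1/29 = -11089280/29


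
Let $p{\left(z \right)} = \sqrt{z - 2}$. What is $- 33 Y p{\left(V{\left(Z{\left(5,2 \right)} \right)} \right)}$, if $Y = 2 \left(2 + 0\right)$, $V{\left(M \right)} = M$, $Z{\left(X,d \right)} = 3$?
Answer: $-132$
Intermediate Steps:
$p{\left(z \right)} = \sqrt{-2 + z}$
$Y = 4$ ($Y = 2 \cdot 2 = 4$)
$- 33 Y p{\left(V{\left(Z{\left(5,2 \right)} \right)} \right)} = \left(-33\right) 4 \sqrt{-2 + 3} = - 132 \sqrt{1} = \left(-132\right) 1 = -132$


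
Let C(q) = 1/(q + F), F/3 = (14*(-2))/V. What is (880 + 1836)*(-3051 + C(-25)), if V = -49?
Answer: -1350721120/163 ≈ -8.2866e+6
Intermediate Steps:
F = 12/7 (F = 3*((14*(-2))/(-49)) = 3*(-28*(-1/49)) = 3*(4/7) = 12/7 ≈ 1.7143)
C(q) = 1/(12/7 + q) (C(q) = 1/(q + 12/7) = 1/(12/7 + q))
(880 + 1836)*(-3051 + C(-25)) = (880 + 1836)*(-3051 + 7/(12 + 7*(-25))) = 2716*(-3051 + 7/(12 - 175)) = 2716*(-3051 + 7/(-163)) = 2716*(-3051 + 7*(-1/163)) = 2716*(-3051 - 7/163) = 2716*(-497320/163) = -1350721120/163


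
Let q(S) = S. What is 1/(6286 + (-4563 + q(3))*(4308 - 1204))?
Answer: -1/14147954 ≈ -7.0682e-8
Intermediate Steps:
1/(6286 + (-4563 + q(3))*(4308 - 1204)) = 1/(6286 + (-4563 + 3)*(4308 - 1204)) = 1/(6286 - 4560*3104) = 1/(6286 - 14154240) = 1/(-14147954) = -1/14147954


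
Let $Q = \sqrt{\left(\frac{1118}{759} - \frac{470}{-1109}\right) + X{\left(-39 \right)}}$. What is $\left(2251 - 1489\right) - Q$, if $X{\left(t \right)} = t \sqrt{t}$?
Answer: $762 - \frac{\sqrt{1343900980752 - 27631931978079 i \sqrt{39}}}{841731} \approx 750.92 + 10.992 i$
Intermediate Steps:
$X{\left(t \right)} = t^{\frac{3}{2}}$
$Q = \sqrt{\frac{1596592}{841731} - 39 i \sqrt{39}}$ ($Q = \sqrt{\left(\frac{1118}{759} - \frac{470}{-1109}\right) + \left(-39\right)^{\frac{3}{2}}} = \sqrt{\left(1118 \cdot \frac{1}{759} - - \frac{470}{1109}\right) - 39 i \sqrt{39}} = \sqrt{\left(\frac{1118}{759} + \frac{470}{1109}\right) - 39 i \sqrt{39}} = \sqrt{\frac{1596592}{841731} - 39 i \sqrt{39}} \approx 11.078 - 10.992 i$)
$\left(2251 - 1489\right) - Q = \left(2251 - 1489\right) - \frac{\sqrt{1343900980752 - 27631931978079 i \sqrt{39}}}{841731} = 762 - \frac{\sqrt{1343900980752 - 27631931978079 i \sqrt{39}}}{841731}$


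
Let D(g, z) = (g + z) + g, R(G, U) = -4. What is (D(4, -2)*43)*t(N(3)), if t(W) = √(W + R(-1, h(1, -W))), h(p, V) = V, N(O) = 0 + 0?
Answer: 516*I ≈ 516.0*I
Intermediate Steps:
N(O) = 0
t(W) = √(-4 + W) (t(W) = √(W - 4) = √(-4 + W))
D(g, z) = z + 2*g
(D(4, -2)*43)*t(N(3)) = ((-2 + 2*4)*43)*√(-4 + 0) = ((-2 + 8)*43)*√(-4) = (6*43)*(2*I) = 258*(2*I) = 516*I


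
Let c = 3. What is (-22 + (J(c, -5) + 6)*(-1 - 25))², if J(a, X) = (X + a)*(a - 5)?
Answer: 79524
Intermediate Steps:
J(a, X) = (-5 + a)*(X + a) (J(a, X) = (X + a)*(-5 + a) = (-5 + a)*(X + a))
(-22 + (J(c, -5) + 6)*(-1 - 25))² = (-22 + ((3² - 5*(-5) - 5*3 - 5*3) + 6)*(-1 - 25))² = (-22 + ((9 + 25 - 15 - 15) + 6)*(-26))² = (-22 + (4 + 6)*(-26))² = (-22 + 10*(-26))² = (-22 - 260)² = (-282)² = 79524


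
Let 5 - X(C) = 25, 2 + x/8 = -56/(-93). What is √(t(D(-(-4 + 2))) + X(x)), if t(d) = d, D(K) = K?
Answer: 3*I*√2 ≈ 4.2426*I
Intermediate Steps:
x = -1040/93 (x = -16 + 8*(-56/(-93)) = -16 + 8*(-56*(-1/93)) = -16 + 8*(56/93) = -16 + 448/93 = -1040/93 ≈ -11.183)
X(C) = -20 (X(C) = 5 - 1*25 = 5 - 25 = -20)
√(t(D(-(-4 + 2))) + X(x)) = √(-(-4 + 2) - 20) = √(-1*(-2) - 20) = √(2 - 20) = √(-18) = 3*I*√2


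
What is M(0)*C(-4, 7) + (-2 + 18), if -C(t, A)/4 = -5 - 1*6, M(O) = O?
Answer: 16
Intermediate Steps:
C(t, A) = 44 (C(t, A) = -4*(-5 - 1*6) = -4*(-5 - 6) = -4*(-11) = 44)
M(0)*C(-4, 7) + (-2 + 18) = 0*44 + (-2 + 18) = 0 + 16 = 16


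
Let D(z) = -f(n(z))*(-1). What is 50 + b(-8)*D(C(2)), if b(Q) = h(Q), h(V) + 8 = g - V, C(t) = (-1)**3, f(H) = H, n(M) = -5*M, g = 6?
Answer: 80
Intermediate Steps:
C(t) = -1
D(z) = -5*z (D(z) = -(-5)*z*(-1) = (5*z)*(-1) = -5*z)
h(V) = -2 - V (h(V) = -8 + (6 - V) = -2 - V)
b(Q) = -2 - Q
50 + b(-8)*D(C(2)) = 50 + (-2 - 1*(-8))*(-5*(-1)) = 50 + (-2 + 8)*5 = 50 + 6*5 = 50 + 30 = 80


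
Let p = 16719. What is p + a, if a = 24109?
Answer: 40828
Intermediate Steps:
p + a = 16719 + 24109 = 40828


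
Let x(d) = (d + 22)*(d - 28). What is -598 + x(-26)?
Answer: -382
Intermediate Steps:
x(d) = (-28 + d)*(22 + d) (x(d) = (22 + d)*(-28 + d) = (-28 + d)*(22 + d))
-598 + x(-26) = -598 + (-616 + (-26)² - 6*(-26)) = -598 + (-616 + 676 + 156) = -598 + 216 = -382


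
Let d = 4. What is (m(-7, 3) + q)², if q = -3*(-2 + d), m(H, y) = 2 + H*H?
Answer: 2025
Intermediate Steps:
m(H, y) = 2 + H²
q = -6 (q = -3*(-2 + 4) = -3*2 = -6)
(m(-7, 3) + q)² = ((2 + (-7)²) - 6)² = ((2 + 49) - 6)² = (51 - 6)² = 45² = 2025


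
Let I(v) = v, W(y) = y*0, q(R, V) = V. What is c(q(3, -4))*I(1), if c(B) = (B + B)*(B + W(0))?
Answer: 32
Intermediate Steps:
W(y) = 0
c(B) = 2*B² (c(B) = (B + B)*(B + 0) = (2*B)*B = 2*B²)
c(q(3, -4))*I(1) = (2*(-4)²)*1 = (2*16)*1 = 32*1 = 32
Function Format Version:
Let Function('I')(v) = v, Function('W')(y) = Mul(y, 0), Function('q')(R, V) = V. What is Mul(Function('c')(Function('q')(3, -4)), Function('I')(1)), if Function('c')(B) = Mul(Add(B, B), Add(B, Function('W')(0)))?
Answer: 32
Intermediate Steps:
Function('W')(y) = 0
Function('c')(B) = Mul(2, Pow(B, 2)) (Function('c')(B) = Mul(Add(B, B), Add(B, 0)) = Mul(Mul(2, B), B) = Mul(2, Pow(B, 2)))
Mul(Function('c')(Function('q')(3, -4)), Function('I')(1)) = Mul(Mul(2, Pow(-4, 2)), 1) = Mul(Mul(2, 16), 1) = Mul(32, 1) = 32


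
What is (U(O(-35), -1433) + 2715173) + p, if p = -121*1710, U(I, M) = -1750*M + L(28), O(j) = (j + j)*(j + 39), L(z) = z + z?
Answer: 5016069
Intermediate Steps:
L(z) = 2*z
O(j) = 2*j*(39 + j) (O(j) = (2*j)*(39 + j) = 2*j*(39 + j))
U(I, M) = 56 - 1750*M (U(I, M) = -1750*M + 2*28 = -1750*M + 56 = 56 - 1750*M)
p = -206910
(U(O(-35), -1433) + 2715173) + p = ((56 - 1750*(-1433)) + 2715173) - 206910 = ((56 + 2507750) + 2715173) - 206910 = (2507806 + 2715173) - 206910 = 5222979 - 206910 = 5016069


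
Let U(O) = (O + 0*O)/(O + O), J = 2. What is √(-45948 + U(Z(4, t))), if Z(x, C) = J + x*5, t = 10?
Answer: I*√183790/2 ≈ 214.35*I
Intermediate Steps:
Z(x, C) = 2 + 5*x (Z(x, C) = 2 + x*5 = 2 + 5*x)
U(O) = ½ (U(O) = (O + 0)/((2*O)) = O*(1/(2*O)) = ½)
√(-45948 + U(Z(4, t))) = √(-45948 + ½) = √(-91895/2) = I*√183790/2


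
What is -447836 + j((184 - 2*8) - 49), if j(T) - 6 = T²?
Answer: -433669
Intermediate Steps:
j(T) = 6 + T²
-447836 + j((184 - 2*8) - 49) = -447836 + (6 + ((184 - 2*8) - 49)²) = -447836 + (6 + ((184 - 16) - 49)²) = -447836 + (6 + (168 - 49)²) = -447836 + (6 + 119²) = -447836 + (6 + 14161) = -447836 + 14167 = -433669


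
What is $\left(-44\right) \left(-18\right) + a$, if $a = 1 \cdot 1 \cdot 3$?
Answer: $795$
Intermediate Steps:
$a = 3$ ($a = 1 \cdot 3 = 3$)
$\left(-44\right) \left(-18\right) + a = \left(-44\right) \left(-18\right) + 3 = 792 + 3 = 795$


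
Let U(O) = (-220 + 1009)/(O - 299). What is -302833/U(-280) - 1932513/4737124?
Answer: 276869083901437/1245863612 ≈ 2.2223e+5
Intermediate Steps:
U(O) = 789/(-299 + O)
-302833/U(-280) - 1932513/4737124 = -302833/(789/(-299 - 280)) - 1932513/4737124 = -302833/(789/(-579)) - 1932513*1/4737124 = -302833/(789*(-1/579)) - 1932513/4737124 = -302833/(-263/193) - 1932513/4737124 = -302833*(-193/263) - 1932513/4737124 = 58446769/263 - 1932513/4737124 = 276869083901437/1245863612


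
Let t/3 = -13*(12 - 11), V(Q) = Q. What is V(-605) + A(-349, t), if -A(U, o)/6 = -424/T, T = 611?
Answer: -367111/611 ≈ -600.84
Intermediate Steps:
t = -39 (t = 3*(-13*(12 - 11)) = 3*(-13*1) = 3*(-13) = -39)
A(U, o) = 2544/611 (A(U, o) = -(-2544)/611 = -6*(-424/611) = 2544/611)
V(-605) + A(-349, t) = -605 + 2544/611 = -367111/611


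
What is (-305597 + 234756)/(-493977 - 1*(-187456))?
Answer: 70841/306521 ≈ 0.23111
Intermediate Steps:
(-305597 + 234756)/(-493977 - 1*(-187456)) = -70841/(-493977 + 187456) = -70841/(-306521) = -70841*(-1/306521) = 70841/306521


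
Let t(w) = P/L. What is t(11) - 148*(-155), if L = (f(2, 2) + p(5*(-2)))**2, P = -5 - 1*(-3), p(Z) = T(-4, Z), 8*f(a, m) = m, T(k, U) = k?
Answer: 5161468/225 ≈ 22940.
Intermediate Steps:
f(a, m) = m/8
p(Z) = -4
P = -2 (P = -5 + 3 = -2)
L = 225/16 (L = ((1/8)*2 - 4)**2 = (1/4 - 4)**2 = (-15/4)**2 = 225/16 ≈ 14.063)
t(w) = -32/225 (t(w) = -2/225/16 = -2*16/225 = -32/225)
t(11) - 148*(-155) = -32/225 - 148*(-155) = -32/225 + 22940 = 5161468/225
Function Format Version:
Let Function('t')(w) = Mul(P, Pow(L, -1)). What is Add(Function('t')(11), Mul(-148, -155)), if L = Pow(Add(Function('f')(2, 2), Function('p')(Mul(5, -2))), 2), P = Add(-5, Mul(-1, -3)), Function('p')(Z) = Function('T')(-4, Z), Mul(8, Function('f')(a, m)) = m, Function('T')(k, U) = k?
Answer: Rational(5161468, 225) ≈ 22940.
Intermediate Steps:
Function('f')(a, m) = Mul(Rational(1, 8), m)
Function('p')(Z) = -4
P = -2 (P = Add(-5, 3) = -2)
L = Rational(225, 16) (L = Pow(Add(Mul(Rational(1, 8), 2), -4), 2) = Pow(Add(Rational(1, 4), -4), 2) = Pow(Rational(-15, 4), 2) = Rational(225, 16) ≈ 14.063)
Function('t')(w) = Rational(-32, 225) (Function('t')(w) = Mul(-2, Pow(Rational(225, 16), -1)) = Mul(-2, Rational(16, 225)) = Rational(-32, 225))
Add(Function('t')(11), Mul(-148, -155)) = Add(Rational(-32, 225), Mul(-148, -155)) = Add(Rational(-32, 225), 22940) = Rational(5161468, 225)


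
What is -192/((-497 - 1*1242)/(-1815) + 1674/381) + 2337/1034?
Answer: -42878719689/1275566182 ≈ -33.615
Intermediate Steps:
-192/((-497 - 1*1242)/(-1815) + 1674/381) + 2337/1034 = -192/((-497 - 1242)*(-1/1815) + 1674*(1/381)) + 2337*(1/1034) = -192/(-1739*(-1/1815) + 558/127) + 2337/1034 = -192/(1739/1815 + 558/127) + 2337/1034 = -192/1233623/230505 + 2337/1034 = -192*230505/1233623 + 2337/1034 = -44256960/1233623 + 2337/1034 = -42878719689/1275566182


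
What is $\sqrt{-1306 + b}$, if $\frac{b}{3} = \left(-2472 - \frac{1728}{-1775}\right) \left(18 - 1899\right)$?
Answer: $\frac{\sqrt{1757128316366}}{355} \approx 3734.0$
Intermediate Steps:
$b = \frac{24750604296}{1775}$ ($b = 3 \left(-2472 - \frac{1728}{-1775}\right) \left(18 - 1899\right) = 3 \left(-2472 - - \frac{1728}{1775}\right) \left(-1881\right) = 3 \left(-2472 + \frac{1728}{1775}\right) \left(-1881\right) = 3 \left(\left(- \frac{4386072}{1775}\right) \left(-1881\right)\right) = 3 \cdot \frac{8250201432}{1775} = \frac{24750604296}{1775} \approx 1.3944 \cdot 10^{7}$)
$\sqrt{-1306 + b} = \sqrt{-1306 + \frac{24750604296}{1775}} = \sqrt{\frac{24748286146}{1775}} = \frac{\sqrt{1757128316366}}{355}$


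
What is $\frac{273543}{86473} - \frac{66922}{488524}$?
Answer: $\frac{63922687213}{21122067926} \approx 3.0263$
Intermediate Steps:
$\frac{273543}{86473} - \frac{66922}{488524} = 273543 \cdot \frac{1}{86473} - \frac{33461}{244262} = \frac{273543}{86473} - \frac{33461}{244262} = \frac{63922687213}{21122067926}$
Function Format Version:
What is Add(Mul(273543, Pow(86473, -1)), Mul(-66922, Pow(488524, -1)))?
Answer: Rational(63922687213, 21122067926) ≈ 3.0263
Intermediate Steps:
Add(Mul(273543, Pow(86473, -1)), Mul(-66922, Pow(488524, -1))) = Add(Mul(273543, Rational(1, 86473)), Mul(-66922, Rational(1, 488524))) = Add(Rational(273543, 86473), Rational(-33461, 244262)) = Rational(63922687213, 21122067926)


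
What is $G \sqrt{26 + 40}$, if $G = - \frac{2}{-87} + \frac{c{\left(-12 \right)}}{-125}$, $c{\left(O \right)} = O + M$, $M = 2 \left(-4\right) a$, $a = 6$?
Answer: $\frac{1094 \sqrt{66}}{2175} \approx 4.0863$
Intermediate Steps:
$M = -48$ ($M = 2 \left(-4\right) 6 = \left(-8\right) 6 = -48$)
$c{\left(O \right)} = -48 + O$ ($c{\left(O \right)} = O - 48 = -48 + O$)
$G = \frac{1094}{2175}$ ($G = - \frac{2}{-87} + \frac{-48 - 12}{-125} = \left(-2\right) \left(- \frac{1}{87}\right) - - \frac{12}{25} = \frac{2}{87} + \frac{12}{25} = \frac{1094}{2175} \approx 0.50299$)
$G \sqrt{26 + 40} = \frac{1094 \sqrt{26 + 40}}{2175} = \frac{1094 \sqrt{66}}{2175}$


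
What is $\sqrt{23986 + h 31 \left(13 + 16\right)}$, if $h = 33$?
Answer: $\sqrt{53653} \approx 231.63$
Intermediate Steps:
$\sqrt{23986 + h 31 \left(13 + 16\right)} = \sqrt{23986 + 33 \cdot 31 \left(13 + 16\right)} = \sqrt{23986 + 1023 \cdot 29} = \sqrt{23986 + 29667} = \sqrt{53653}$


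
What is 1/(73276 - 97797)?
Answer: -1/24521 ≈ -4.0781e-5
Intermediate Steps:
1/(73276 - 97797) = 1/(-24521) = -1/24521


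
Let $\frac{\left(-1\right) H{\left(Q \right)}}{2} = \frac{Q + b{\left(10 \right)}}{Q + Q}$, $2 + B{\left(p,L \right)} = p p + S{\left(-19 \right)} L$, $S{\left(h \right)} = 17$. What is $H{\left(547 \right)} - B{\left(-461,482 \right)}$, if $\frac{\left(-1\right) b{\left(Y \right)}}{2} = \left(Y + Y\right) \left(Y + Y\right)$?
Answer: $- \frac{120729758}{547} \approx -2.2071 \cdot 10^{5}$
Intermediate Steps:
$b{\left(Y \right)} = - 8 Y^{2}$ ($b{\left(Y \right)} = - 2 \left(Y + Y\right) \left(Y + Y\right) = - 2 \cdot 2 Y 2 Y = - 2 \cdot 4 Y^{2} = - 8 Y^{2}$)
$B{\left(p,L \right)} = -2 + p^{2} + 17 L$ ($B{\left(p,L \right)} = -2 + \left(p p + 17 L\right) = -2 + \left(p^{2} + 17 L\right) = -2 + p^{2} + 17 L$)
$H{\left(Q \right)} = - \frac{-800 + Q}{Q}$ ($H{\left(Q \right)} = - 2 \frac{Q - 8 \cdot 10^{2}}{Q + Q} = - 2 \frac{Q - 800}{2 Q} = - 2 \left(Q - 800\right) \frac{1}{2 Q} = - 2 \left(-800 + Q\right) \frac{1}{2 Q} = - 2 \frac{-800 + Q}{2 Q} = - \frac{-800 + Q}{Q}$)
$H{\left(547 \right)} - B{\left(-461,482 \right)} = \frac{800 - 547}{547} - \left(-2 + \left(-461\right)^{2} + 17 \cdot 482\right) = \frac{800 - 547}{547} - \left(-2 + 212521 + 8194\right) = \frac{1}{547} \cdot 253 - 220713 = \frac{253}{547} - 220713 = - \frac{120729758}{547}$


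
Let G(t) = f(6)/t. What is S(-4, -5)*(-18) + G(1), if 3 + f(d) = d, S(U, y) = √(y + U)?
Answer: 3 - 54*I ≈ 3.0 - 54.0*I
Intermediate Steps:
S(U, y) = √(U + y)
f(d) = -3 + d
G(t) = 3/t (G(t) = (-3 + 6)/t = 3/t)
S(-4, -5)*(-18) + G(1) = √(-4 - 5)*(-18) + 3/1 = √(-9)*(-18) + 3*1 = (3*I)*(-18) + 3 = -54*I + 3 = 3 - 54*I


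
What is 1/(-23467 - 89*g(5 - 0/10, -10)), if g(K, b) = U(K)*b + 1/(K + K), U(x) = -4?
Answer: -10/270359 ≈ -3.6988e-5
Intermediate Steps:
g(K, b) = 1/(2*K) - 4*b (g(K, b) = -4*b + 1/(K + K) = -4*b + 1/(2*K) = 1/(2*K) - 4*b)
1/(-23467 - 89*g(5 - 0/10, -10)) = 1/(-23467 - 89*(1/(2*(5 - 0/10)) - 4*(-10))) = 1/(-23467 - 89*(1/(2*(5 - 0/10)) + 40)) = 1/(-23467 - 89*(1/(2*(5 - 1*0)) + 40)) = 1/(-23467 - 89*(1/(2*(5 + 0)) + 40)) = 1/(-23467 - 89*((1/2)/5 + 40)) = 1/(-23467 - 89*((1/2)*(1/5) + 40)) = 1/(-23467 - 89*(1/10 + 40)) = 1/(-23467 - 89*401/10) = 1/(-23467 - 35689/10) = 1/(-270359/10) = -10/270359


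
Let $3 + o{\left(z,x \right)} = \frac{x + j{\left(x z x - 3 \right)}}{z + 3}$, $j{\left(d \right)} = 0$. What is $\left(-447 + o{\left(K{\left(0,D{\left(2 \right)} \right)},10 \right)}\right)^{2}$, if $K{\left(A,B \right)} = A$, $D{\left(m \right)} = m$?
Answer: $\frac{1795600}{9} \approx 1.9951 \cdot 10^{5}$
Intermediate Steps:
$o{\left(z,x \right)} = -3 + \frac{x}{3 + z}$ ($o{\left(z,x \right)} = -3 + \frac{x + 0}{z + 3} = -3 + \frac{x}{3 + z}$)
$\left(-447 + o{\left(K{\left(0,D{\left(2 \right)} \right)},10 \right)}\right)^{2} = \left(-447 + \frac{-9 + 10 - 0}{3 + 0}\right)^{2} = \left(-447 + \frac{-9 + 10 + 0}{3}\right)^{2} = \left(-447 + \frac{1}{3} \cdot 1\right)^{2} = \left(-447 + \frac{1}{3}\right)^{2} = \left(- \frac{1340}{3}\right)^{2} = \frac{1795600}{9}$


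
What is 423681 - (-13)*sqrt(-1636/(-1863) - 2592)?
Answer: 423681 + 26*I*sqrt(27756745)/207 ≈ 4.2368e+5 + 661.74*I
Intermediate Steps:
423681 - (-13)*sqrt(-1636/(-1863) - 2592) = 423681 - (-13)*sqrt(-1636*(-1/1863) - 2592) = 423681 - (-13)*sqrt(1636/1863 - 2592) = 423681 - (-13)*sqrt(-4827260/1863) = 423681 - (-13)*2*I*sqrt(27756745)/207 = 423681 - (-26)*I*sqrt(27756745)/207 = 423681 + 26*I*sqrt(27756745)/207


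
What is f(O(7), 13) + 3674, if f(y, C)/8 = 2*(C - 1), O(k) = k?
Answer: 3866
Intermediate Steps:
f(y, C) = -16 + 16*C (f(y, C) = 8*(2*(C - 1)) = 8*(2*(-1 + C)) = 8*(-2 + 2*C) = -16 + 16*C)
f(O(7), 13) + 3674 = (-16 + 16*13) + 3674 = (-16 + 208) + 3674 = 192 + 3674 = 3866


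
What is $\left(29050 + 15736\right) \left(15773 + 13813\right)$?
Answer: $1325038596$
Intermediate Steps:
$\left(29050 + 15736\right) \left(15773 + 13813\right) = 44786 \cdot 29586 = 1325038596$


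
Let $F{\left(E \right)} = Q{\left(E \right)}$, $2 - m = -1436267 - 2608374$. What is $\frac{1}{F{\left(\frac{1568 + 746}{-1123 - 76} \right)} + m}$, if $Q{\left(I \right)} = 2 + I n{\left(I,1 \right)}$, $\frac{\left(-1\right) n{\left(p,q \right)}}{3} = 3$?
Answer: $\frac{1199}{4849550181} \approx 2.4724 \cdot 10^{-7}$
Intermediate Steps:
$n{\left(p,q \right)} = -9$ ($n{\left(p,q \right)} = \left(-3\right) 3 = -9$)
$Q{\left(I \right)} = 2 - 9 I$ ($Q{\left(I \right)} = 2 + I \left(-9\right) = 2 - 9 I$)
$m = 4044643$ ($m = 2 - \left(-1436267 - 2608374\right) = 2 - -4044641 = 2 + 4044641 = 4044643$)
$F{\left(E \right)} = 2 - 9 E$
$\frac{1}{F{\left(\frac{1568 + 746}{-1123 - 76} \right)} + m} = \frac{1}{\left(2 - 9 \frac{1568 + 746}{-1123 - 76}\right) + 4044643} = \frac{1}{\left(2 - 9 \frac{2314}{-1199}\right) + 4044643} = \frac{1}{\left(2 - 9 \cdot 2314 \left(- \frac{1}{1199}\right)\right) + 4044643} = \frac{1}{\left(2 - - \frac{20826}{1199}\right) + 4044643} = \frac{1}{\left(2 + \frac{20826}{1199}\right) + 4044643} = \frac{1}{\frac{23224}{1199} + 4044643} = \frac{1}{\frac{4849550181}{1199}} = \frac{1199}{4849550181}$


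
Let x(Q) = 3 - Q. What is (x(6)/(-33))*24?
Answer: 24/11 ≈ 2.1818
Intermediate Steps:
(x(6)/(-33))*24 = ((3 - 1*6)/(-33))*24 = ((3 - 6)*(-1/33))*24 = -3*(-1/33)*24 = (1/11)*24 = 24/11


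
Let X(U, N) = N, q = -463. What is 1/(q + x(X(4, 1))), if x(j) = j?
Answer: -1/462 ≈ -0.0021645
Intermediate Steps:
1/(q + x(X(4, 1))) = 1/(-463 + 1) = 1/(-462) = -1/462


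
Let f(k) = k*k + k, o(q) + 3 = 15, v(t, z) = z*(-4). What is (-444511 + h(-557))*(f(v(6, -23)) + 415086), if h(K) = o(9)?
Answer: -188308445358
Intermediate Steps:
v(t, z) = -4*z
o(q) = 12 (o(q) = -3 + 15 = 12)
f(k) = k + k² (f(k) = k² + k = k + k²)
h(K) = 12
(-444511 + h(-557))*(f(v(6, -23)) + 415086) = (-444511 + 12)*((-4*(-23))*(1 - 4*(-23)) + 415086) = -444499*(92*(1 + 92) + 415086) = -444499*(92*93 + 415086) = -444499*(8556 + 415086) = -444499*423642 = -188308445358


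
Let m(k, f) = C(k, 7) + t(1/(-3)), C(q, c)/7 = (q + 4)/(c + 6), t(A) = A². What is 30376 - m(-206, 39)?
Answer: 3566705/117 ≈ 30485.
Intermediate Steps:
C(q, c) = 7*(4 + q)/(6 + c) (C(q, c) = 7*((q + 4)/(c + 6)) = 7*((4 + q)/(6 + c)) = 7*(4 + q)/(6 + c))
m(k, f) = 265/117 + 7*k/13 (m(k, f) = 7*(4 + k)/(6 + 7) + (1/(-3))² = 7*(4 + k)/13 + (-⅓)² = 7*(1/13)*(4 + k) + ⅑ = (28/13 + 7*k/13) + ⅑ = 265/117 + 7*k/13)
30376 - m(-206, 39) = 30376 - (265/117 + (7/13)*(-206)) = 30376 - (265/117 - 1442/13) = 30376 - 1*(-12713/117) = 30376 + 12713/117 = 3566705/117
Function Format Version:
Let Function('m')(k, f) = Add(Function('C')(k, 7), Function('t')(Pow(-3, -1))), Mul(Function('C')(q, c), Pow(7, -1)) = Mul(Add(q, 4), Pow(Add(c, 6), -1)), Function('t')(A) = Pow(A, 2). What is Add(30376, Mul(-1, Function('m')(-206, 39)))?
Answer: Rational(3566705, 117) ≈ 30485.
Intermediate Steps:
Function('C')(q, c) = Mul(7, Pow(Add(6, c), -1), Add(4, q)) (Function('C')(q, c) = Mul(7, Mul(Add(q, 4), Pow(Add(c, 6), -1))) = Mul(7, Mul(Add(4, q), Pow(Add(6, c), -1))) = Mul(7, Mul(Pow(Add(6, c), -1), Add(4, q))) = Mul(7, Pow(Add(6, c), -1), Add(4, q)))
Function('m')(k, f) = Add(Rational(265, 117), Mul(Rational(7, 13), k)) (Function('m')(k, f) = Add(Mul(7, Pow(Add(6, 7), -1), Add(4, k)), Pow(Pow(-3, -1), 2)) = Add(Mul(7, Pow(13, -1), Add(4, k)), Pow(Rational(-1, 3), 2)) = Add(Mul(7, Rational(1, 13), Add(4, k)), Rational(1, 9)) = Add(Add(Rational(28, 13), Mul(Rational(7, 13), k)), Rational(1, 9)) = Add(Rational(265, 117), Mul(Rational(7, 13), k)))
Add(30376, Mul(-1, Function('m')(-206, 39))) = Add(30376, Mul(-1, Add(Rational(265, 117), Mul(Rational(7, 13), -206)))) = Add(30376, Mul(-1, Add(Rational(265, 117), Rational(-1442, 13)))) = Add(30376, Mul(-1, Rational(-12713, 117))) = Add(30376, Rational(12713, 117)) = Rational(3566705, 117)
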